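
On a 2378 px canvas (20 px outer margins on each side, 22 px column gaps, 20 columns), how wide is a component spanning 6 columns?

Content width = 2378 − 2·20 = 2338 px.
20 columns + 19 column gaps: 20c + 19·22 = 2338.
20c = 2338 − 418 = 1920, so c = 96 px.
Span of 6: 6·96 + 5·22 = 576 + 110 = 686 px.

686 px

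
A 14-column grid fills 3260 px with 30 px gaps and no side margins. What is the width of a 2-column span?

440 px

14 columns + 13 gaps: 14c + 13·30 = 3260.
14c = 3260 − 390 = 2870, so c = 205 px.
2-column span = 2·205 + 1·30 = 440 px.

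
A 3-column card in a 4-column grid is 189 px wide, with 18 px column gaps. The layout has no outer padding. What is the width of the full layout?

3c + 2·18 = 189 → 3c = 153 → c = 51 px.
Total width: 4·51 + 3·18 = 258 px.

258 px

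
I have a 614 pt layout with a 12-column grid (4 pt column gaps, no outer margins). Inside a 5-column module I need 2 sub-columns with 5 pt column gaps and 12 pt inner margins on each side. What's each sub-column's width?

112.25 pt

12 columns + 11 column gaps: 12c + 11·4 = 614.
12c = 614 − 44 = 570, so c = 47.5 pt.
5 columns plus 4 column gaps: 237.5 + 16 = 253.5 pt.
Inner content = 253.5 − 2·12 = 229.5 pt.
2 columns + 1 column gap: 2d + 1·5 = 229.5.
2d = 229.5 − 5 = 224.5, so d = 112.25 pt.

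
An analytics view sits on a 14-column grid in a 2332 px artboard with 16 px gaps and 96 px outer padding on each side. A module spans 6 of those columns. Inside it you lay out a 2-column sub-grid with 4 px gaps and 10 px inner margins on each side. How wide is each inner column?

Subtract both margins: 2332 − 2·96 = 2140 px.
2140 − 13·16 = 1932; ÷14 gives c = 138 px.
6-column span = 6·138 + 5·16 = 908 px.
Inner content = 908 − 2·10 = 888 px.
2d + 1·4 = 888 → 2d = 884 → d = 442 px.

442 px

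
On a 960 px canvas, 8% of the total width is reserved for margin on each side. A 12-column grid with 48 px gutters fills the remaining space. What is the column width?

23.2 px

960 × (1 − 2·8%) = 960 × 84% = 806.4 px for the columns.
12c + 11·48 = 806.4 → 12c = 278.4 → c = 23.2 px.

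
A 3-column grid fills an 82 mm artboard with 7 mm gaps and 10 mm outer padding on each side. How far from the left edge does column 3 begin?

Content = 82 − 2·10 = 62 mm.
62 − 2·7 = 48; ÷3 gives c = 16 mm.
Column 3 starts at margin + 2·(column + gutter) = 10 + 2·23 = 56 mm.

56 mm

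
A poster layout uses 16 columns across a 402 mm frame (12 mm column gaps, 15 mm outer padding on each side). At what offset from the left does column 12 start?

Subtract both margins: 402 − 2·15 = 372 mm.
Subtracting 15 column gaps of 12 leaves 192 for 16 columns, so c = 12 mm.
Each column+gutter stride is 24 mm; 11 of them past the 15 mm margin is 15 + 264 = 279 mm.

279 mm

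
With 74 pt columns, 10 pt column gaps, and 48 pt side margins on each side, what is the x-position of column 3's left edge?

Before column 3: the margin + 2 columns + 2 column gaps.
Offset = 48 + 2·(74 + 10) = 48 + 168 = 216 pt.

216 pt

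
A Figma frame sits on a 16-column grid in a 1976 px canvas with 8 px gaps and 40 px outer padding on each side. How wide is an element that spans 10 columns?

Take off 80 px of margins, leaving 1896 px.
Subtracting 15 gaps of 8 leaves 1776 for 16 columns, so c = 111 px.
10 columns plus 9 gaps: 1110 + 72 = 1182 px.

1182 px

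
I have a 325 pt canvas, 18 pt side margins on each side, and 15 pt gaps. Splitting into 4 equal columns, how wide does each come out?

Take off 36 pt of margins, leaving 289 pt.
4c + 3·15 = 289 → 4c = 244 → c = 61 pt.

61 pt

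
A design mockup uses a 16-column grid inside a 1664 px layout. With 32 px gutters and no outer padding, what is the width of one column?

74 px

16c + 15·32 = 1664 → 16c = 1184 → c = 74 px.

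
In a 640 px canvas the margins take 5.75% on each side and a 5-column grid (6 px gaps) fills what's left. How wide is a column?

Margins: 5.75% × 640 = 36.8 px each, so content = 640 − 73.6 = 566.4 px.
566.4 − 4·6 = 542.4; ÷5 gives c = 108.48 px.

108.48 px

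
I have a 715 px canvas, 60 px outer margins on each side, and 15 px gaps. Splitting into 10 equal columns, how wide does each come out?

Inside the margins: 715 − 120 = 595 px.
10c + 9·15 = 595 → 10c = 460 → c = 46 px.

46 px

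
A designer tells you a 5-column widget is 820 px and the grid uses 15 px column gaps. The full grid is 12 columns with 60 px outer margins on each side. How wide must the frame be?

5 columns + 4 column gaps: 5c + 4·15 = 820.
5c = 820 − 60 = 760, so c = 152 px.
Total width: 2·60 + 12·152 + 11·15 = 2109 px.

2109 px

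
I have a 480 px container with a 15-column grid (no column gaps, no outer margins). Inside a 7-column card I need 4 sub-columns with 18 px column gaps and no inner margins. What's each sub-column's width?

42.5 px

With no column gaps, each column is 480/15 = 32 px.
With no column gaps, 7 columns span 7·32 = 224 px.
Subtracting 3 column gaps of 18 leaves 170 for 4 columns, so d = 42.5 px.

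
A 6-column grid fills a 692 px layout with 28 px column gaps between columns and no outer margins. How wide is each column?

692 − 5·28 = 552; ÷6 gives c = 92 px.

92 px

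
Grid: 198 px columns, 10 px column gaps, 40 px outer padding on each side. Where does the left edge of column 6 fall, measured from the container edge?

Each column+gutter stride is 208 px; 5 of them past the 40 px margin is 40 + 1040 = 1080 px.

1080 px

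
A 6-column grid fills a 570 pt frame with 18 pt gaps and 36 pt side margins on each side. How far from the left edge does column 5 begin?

380 pt

Content = 570 − 2·36 = 498 pt.
498 − 5·18 = 408; ÷6 gives c = 68 pt.
Before column 5: the margin + 4 columns + 4 gaps.
Offset = 36 + 4·(68 + 18) = 36 + 344 = 380 pt.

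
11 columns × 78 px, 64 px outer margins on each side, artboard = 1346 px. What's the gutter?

36 px

Subtract both margins: 1346 − 2·64 = 1218 px.
Columns use 858 px, leaving 360 px across 10 gutters = 36 px each.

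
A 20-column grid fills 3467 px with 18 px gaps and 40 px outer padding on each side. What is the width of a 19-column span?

Inside the margins: 3467 − 80 = 3387 px.
20 columns + 19 gaps: 20c + 19·18 = 3387.
20c = 3387 − 342 = 3045, so c = 152.25 px.
19 columns plus 18 gaps: 2892.75 + 324 = 3216.75 px.

3216.75 px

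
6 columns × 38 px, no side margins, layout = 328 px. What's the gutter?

6·38 + 5g = 328 → 5g = 100 → g = 20 px.

20 px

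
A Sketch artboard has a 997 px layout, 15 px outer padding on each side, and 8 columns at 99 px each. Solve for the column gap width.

Take off 30 px of margins, leaving 967 px.
Columns use 792 px, leaving 175 px across 7 column gaps = 25 px each.

25 px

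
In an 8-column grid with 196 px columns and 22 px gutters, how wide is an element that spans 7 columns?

1504 px

Span of 7: 7·196 + 6·22 = 1372 + 132 = 1504 px.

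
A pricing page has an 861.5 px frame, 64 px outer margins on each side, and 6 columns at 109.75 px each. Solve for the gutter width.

Content width = 861.5 − 2·64 = 733.5 px.
6·109.75 + 5g = 733.5 → 5g = 75 → g = 15 px.

15 px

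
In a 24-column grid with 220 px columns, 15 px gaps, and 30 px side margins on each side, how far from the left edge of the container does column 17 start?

Before column 17: the margin + 16 columns + 16 gaps.
Offset = 30 + 16·(220 + 15) = 30 + 3760 = 3790 px.

3790 px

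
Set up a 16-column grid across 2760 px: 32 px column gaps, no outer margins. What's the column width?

142.5 px

16 columns + 15 column gaps: 16c + 15·32 = 2760.
16c = 2760 − 480 = 2280, so c = 142.5 px.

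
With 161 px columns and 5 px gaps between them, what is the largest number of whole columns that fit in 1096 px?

k columns need k·161 + (k−1)·5 = k·166 − 5.
k·166 − 5 ≤ 1096 → k ≤ 1101 / 166 ≈ 6.63, so k = 6.

6 columns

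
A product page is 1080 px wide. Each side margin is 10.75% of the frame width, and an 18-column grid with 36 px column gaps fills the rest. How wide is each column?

13.1 px

Each margin = 10.75% of 1080 = 116.1 px; content = 1080 − 2·116.1 = 847.8 px.
18 columns + 17 column gaps: 18c + 17·36 = 847.8.
18c = 847.8 − 612 = 235.8, so c = 13.1 px.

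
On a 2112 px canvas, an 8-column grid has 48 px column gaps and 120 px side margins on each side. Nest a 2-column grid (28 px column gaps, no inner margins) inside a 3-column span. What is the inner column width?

Outer content = 2112 − 2·120 = 1872 px.
Subtracting 7 column gaps of 48 leaves 1536 for 8 columns, so c = 192 px.
3 columns plus 2 column gaps: 576 + 96 = 672 px.
2 columns + 1 column gap: 2d + 1·28 = 672.
2d = 672 − 28 = 644, so d = 322 px.

322 px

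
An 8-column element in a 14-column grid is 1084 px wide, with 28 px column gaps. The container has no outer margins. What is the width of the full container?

Subtracting 7 column gaps of 28 leaves 888 for 8 columns, so c = 111 px.
Total width: 14·111 + 13·28 = 1918 px.

1918 px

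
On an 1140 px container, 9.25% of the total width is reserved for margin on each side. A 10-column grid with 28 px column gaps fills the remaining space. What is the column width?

Margins: 9.25% × 1140 = 105.45 px each, so content = 1140 − 210.9 = 929.1 px.
929.1 − 9·28 = 677.1; ÷10 gives c = 67.71 px.

67.71 px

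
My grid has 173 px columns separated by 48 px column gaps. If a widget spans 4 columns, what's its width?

4-column span = 4·173 + 3·48 = 836 px.

836 px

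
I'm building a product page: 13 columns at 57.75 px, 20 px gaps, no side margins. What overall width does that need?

990.75 px

Total width: 13·57.75 + 12·20 = 990.75 px.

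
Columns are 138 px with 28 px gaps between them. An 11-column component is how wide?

11 columns plus 10 gaps: 1518 + 280 = 1798 px.

1798 px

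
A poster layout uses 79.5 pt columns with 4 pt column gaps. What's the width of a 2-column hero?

163 pt

Span of 2: 2·79.5 + 1·4 = 159 + 4 = 163 pt.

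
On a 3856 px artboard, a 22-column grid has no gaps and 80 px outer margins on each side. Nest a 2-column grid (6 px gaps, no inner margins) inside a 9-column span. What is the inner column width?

753 px

Outer content = 3856 − 2·80 = 3696 px.
22c = 3696 → c = 168 px.
With no gaps, 9 columns span 9·168 = 1512 px.
2d + 1·6 = 1512 → 2d = 1506 → d = 753 px.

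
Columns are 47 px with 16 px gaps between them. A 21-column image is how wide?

21-column span = 21·47 + 20·16 = 1307 px.

1307 px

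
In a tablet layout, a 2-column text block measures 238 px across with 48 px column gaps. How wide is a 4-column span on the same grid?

Subtracting 1 column gap of 48 leaves 190 for 2 columns, so c = 95 px.
4-column span = 4·95 + 3·48 = 524 px.

524 px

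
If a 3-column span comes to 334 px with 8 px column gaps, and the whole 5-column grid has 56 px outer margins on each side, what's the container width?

674 px

334 − 2·8 = 318; ÷3 gives c = 106 px.
Total width: 2·56 + 5·106 + 4·8 = 674 px.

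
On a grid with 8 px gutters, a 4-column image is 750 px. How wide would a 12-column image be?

4c + 3·8 = 750 → 4c = 726 → c = 181.5 px.
12-column span = 12·181.5 + 11·8 = 2266 px.

2266 px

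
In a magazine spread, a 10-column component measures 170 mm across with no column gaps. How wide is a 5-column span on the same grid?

85 mm

With no column gaps, each column is 170/10 = 17 mm.
5-column span = 5·17 = 85 mm.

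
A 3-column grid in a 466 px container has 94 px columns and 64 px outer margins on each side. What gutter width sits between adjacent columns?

28 px

Take off 128 px of margins, leaving 338 px.
3 columns take 3·94 = 282 px; remaining 56 splits into 2 gutters.
g = 56 / 2 = 28 px.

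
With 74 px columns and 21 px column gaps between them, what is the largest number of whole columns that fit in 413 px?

Each extra column adds 74 + 21 = 95 px.
(413 + 21) / 95 = 4.57, so 4 columns fit.

4 columns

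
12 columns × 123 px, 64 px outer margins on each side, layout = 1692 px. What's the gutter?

8 px

Content width = 1692 − 2·64 = 1564 px.
12 columns take 12·123 = 1476 px; remaining 88 splits into 11 gutters.
g = 88 / 11 = 8 px.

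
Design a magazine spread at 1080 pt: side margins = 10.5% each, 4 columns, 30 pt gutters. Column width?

190.8 pt

Margins: 10.5% × 1080 = 113.4 pt each, so content = 1080 − 226.8 = 853.2 pt.
853.2 − 3·30 = 763.2; ÷4 gives c = 190.8 pt.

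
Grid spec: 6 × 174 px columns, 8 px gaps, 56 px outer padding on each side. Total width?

Layout = 2·56 + 6·174 + 5·8 = 112 + 1044 + 40 = 1196 px.

1196 px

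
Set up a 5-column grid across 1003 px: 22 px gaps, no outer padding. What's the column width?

183 px

Subtracting 4 gaps of 22 leaves 915 for 5 columns, so c = 183 px.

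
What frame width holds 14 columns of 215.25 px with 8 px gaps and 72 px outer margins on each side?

Total width: 2·72 + 14·215.25 + 13·8 = 3261.5 px.

3261.5 px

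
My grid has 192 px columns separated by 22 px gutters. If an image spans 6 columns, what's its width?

1262 px

Span of 6: 6·192 + 5·22 = 1152 + 110 = 1262 px.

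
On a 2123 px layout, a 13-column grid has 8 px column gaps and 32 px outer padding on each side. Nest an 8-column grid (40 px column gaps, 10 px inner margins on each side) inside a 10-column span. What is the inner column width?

Inside the margins: 2123 − 64 = 2059 px.
2059 − 12·8 = 1963; ÷13 gives c = 151 px.
10-column span = 10·151 + 9·8 = 1582 px.
Inner content = 1582 − 2·10 = 1562 px.
1562 − 7·40 = 1282; ÷8 gives d = 160.25 px.

160.25 px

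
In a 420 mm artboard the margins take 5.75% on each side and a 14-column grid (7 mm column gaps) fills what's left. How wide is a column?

Margins: 5.75% × 420 = 24.15 mm each, so content = 420 − 48.3 = 371.7 mm.
14 columns + 13 column gaps: 14c + 13·7 = 371.7.
14c = 371.7 − 91 = 280.7, so c = 20.05 mm.

20.05 mm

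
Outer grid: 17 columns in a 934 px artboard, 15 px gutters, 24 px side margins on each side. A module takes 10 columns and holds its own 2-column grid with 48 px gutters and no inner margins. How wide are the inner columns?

233.5 px

Take off 48 px of margins, leaving 886 px.
17c + 16·15 = 886 → 17c = 646 → c = 38 px.
Span of 10: 10·38 + 9·15 = 380 + 135 = 515 px.
515 − 1·48 = 467; ÷2 gives d = 233.5 px.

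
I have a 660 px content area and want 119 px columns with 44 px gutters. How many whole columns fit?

4 columns

4 columns: 4·119 + 3·44 = 608 px ≤ 660.
5 columns: 771 px > 660. So 4.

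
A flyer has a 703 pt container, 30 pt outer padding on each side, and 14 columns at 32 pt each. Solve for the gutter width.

15 pt

Content width = 703 − 2·30 = 643 pt.
Columns use 448 pt, leaving 195 pt across 13 gutters = 15 pt each.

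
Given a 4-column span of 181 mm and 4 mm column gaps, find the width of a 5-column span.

181 − 3·4 = 169; ÷4 gives c = 42.25 mm.
Span of 5: 5·42.25 + 4·4 = 211.25 + 16 = 227.25 mm.

227.25 mm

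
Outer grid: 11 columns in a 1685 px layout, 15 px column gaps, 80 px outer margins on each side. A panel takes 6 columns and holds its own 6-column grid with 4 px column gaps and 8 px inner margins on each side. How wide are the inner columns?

Subtract both margins: 1685 − 2·80 = 1525 px.
1525 − 10·15 = 1375; ÷11 gives c = 125 px.
6 columns plus 5 column gaps: 750 + 75 = 825 px.
Inner content = 825 − 2·8 = 809 px.
6d + 5·4 = 809 → 6d = 789 → d = 131.5 px.

131.5 px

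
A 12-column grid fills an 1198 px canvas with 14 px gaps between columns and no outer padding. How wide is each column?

87 px

12 columns + 11 gaps: 12c + 11·14 = 1198.
12c = 1198 − 154 = 1044, so c = 87 px.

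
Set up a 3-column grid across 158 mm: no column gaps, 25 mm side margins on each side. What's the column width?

Inside the margins: 158 − 50 = 108 mm.
With no column gaps, each column is 108/3 = 36 mm.

36 mm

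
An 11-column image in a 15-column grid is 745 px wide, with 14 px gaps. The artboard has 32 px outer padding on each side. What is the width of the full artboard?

1085 px

745 − 10·14 = 605; ÷11 gives c = 55 px.
Adding margins, columns and gutters: 64 + 825 + 196 = 1085 px.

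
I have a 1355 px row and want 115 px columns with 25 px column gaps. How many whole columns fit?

Each extra column adds 115 + 25 = 140 px.
(1355 + 25) / 140 = 9.86, so 9 columns fit.

9 columns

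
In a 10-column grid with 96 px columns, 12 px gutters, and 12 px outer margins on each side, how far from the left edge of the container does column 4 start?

336 px

Each column+gutter stride is 108 px; 3 of them past the 12 px margin is 12 + 324 = 336 px.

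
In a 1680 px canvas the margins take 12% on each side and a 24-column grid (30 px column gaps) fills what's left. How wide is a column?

24.45 px

Each margin = 12% of 1680 = 201.6 px; content = 1680 − 2·201.6 = 1276.8 px.
Subtracting 23 column gaps of 30 leaves 586.8 for 24 columns, so c = 24.45 px.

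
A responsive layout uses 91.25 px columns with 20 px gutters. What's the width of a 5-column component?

5 columns plus 4 gutters: 456.25 + 80 = 536.25 px.

536.25 px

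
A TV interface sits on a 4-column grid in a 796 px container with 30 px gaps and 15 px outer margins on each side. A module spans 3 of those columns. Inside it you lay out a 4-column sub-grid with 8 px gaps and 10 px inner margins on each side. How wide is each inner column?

Outer content = 796 − 2·15 = 766 px.
4c + 3·30 = 766 → 4c = 676 → c = 169 px.
3 columns plus 2 gaps: 507 + 60 = 567 px.
Inner content = 567 − 2·10 = 547 px.
547 − 3·8 = 523; ÷4 gives d = 130.75 px.

130.75 px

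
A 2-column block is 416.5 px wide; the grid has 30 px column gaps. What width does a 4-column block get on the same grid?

2c + 1·30 = 416.5 → 2c = 386.5 → c = 193.25 px.
4-column span = 4·193.25 + 3·30 = 863 px.

863 px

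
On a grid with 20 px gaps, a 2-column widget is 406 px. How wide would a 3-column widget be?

619 px

2c + 1·20 = 406 → 2c = 386 → c = 193 px.
3 columns plus 2 gaps: 579 + 40 = 619 px.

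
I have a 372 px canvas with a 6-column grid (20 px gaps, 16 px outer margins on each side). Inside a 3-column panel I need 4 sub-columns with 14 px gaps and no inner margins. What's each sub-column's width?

Inside the margins: 372 − 32 = 340 px.
6 columns + 5 gaps: 6c + 5·20 = 340.
6c = 340 − 100 = 240, so c = 40 px.
3-column span = 3·40 + 2·20 = 160 px.
4d + 3·14 = 160 → 4d = 118 → d = 29.5 px.

29.5 px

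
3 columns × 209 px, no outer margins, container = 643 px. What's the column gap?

3 columns take 3·209 = 627 px; remaining 16 splits into 2 column gaps.
g = 16 / 2 = 8 px.

8 px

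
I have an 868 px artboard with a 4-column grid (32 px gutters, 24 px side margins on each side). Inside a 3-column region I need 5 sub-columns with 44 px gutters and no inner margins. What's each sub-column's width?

Subtract both margins: 868 − 2·24 = 820 px.
4c + 3·32 = 820 → 4c = 724 → c = 181 px.
3-column span = 3·181 + 2·32 = 607 px.
Subtracting 4 gutters of 44 leaves 431 for 5 columns, so d = 86.2 px.

86.2 px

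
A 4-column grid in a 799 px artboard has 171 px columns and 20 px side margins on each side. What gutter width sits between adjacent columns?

Take off 40 px of margins, leaving 759 px.
Columns use 684 px, leaving 75 px across 3 gutters = 25 px each.

25 px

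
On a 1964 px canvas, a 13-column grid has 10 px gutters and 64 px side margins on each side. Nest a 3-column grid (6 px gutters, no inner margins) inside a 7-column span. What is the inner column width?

324 px

Take off 128 px of margins, leaving 1836 px.
1836 − 12·10 = 1716; ÷13 gives c = 132 px.
Span of 7: 7·132 + 6·10 = 924 + 60 = 984 px.
3d + 2·6 = 984 → 3d = 972 → d = 324 px.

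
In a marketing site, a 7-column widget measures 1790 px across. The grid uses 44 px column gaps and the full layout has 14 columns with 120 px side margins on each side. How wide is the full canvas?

7 columns + 6 column gaps: 7c + 6·44 = 1790.
7c = 1790 − 264 = 1526, so c = 218 px.
Canvas = 2·120 + 14·218 + 13·44 = 240 + 3052 + 572 = 3864 px.

3864 px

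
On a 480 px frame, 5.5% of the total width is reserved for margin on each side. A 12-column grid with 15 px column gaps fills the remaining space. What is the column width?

Margins: 5.5% × 480 = 26.4 px each, so content = 480 − 52.8 = 427.2 px.
427.2 − 11·15 = 262.2; ÷12 gives c = 21.85 px.

21.85 px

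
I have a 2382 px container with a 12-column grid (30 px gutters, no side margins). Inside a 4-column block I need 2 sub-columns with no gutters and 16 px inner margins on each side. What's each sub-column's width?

Subtracting 11 gutters of 30 leaves 2052 for 12 columns, so c = 171 px.
Span of 4: 4·171 + 3·30 = 684 + 90 = 774 px.
Inner content = 774 − 2·16 = 742 px.
With no gutters, each column is 742/2 = 371 px.

371 px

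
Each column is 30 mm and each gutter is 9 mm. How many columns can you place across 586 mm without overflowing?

k columns need k·30 + (k−1)·9 = k·39 − 9.
k·39 − 9 ≤ 586 → k ≤ 595 / 39 ≈ 15.26, so k = 15.

15 columns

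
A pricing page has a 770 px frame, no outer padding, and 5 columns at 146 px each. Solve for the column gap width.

5·146 + 4g = 770 → 4g = 40 → g = 10 px.

10 px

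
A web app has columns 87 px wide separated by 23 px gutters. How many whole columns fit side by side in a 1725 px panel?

15 columns: 15·87 + 14·23 = 1627 px ≤ 1725.
16 columns: 1737 px > 1725. So 15.

15 columns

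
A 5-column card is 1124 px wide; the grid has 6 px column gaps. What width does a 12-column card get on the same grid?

2706 px

5 columns + 4 column gaps: 5c + 4·6 = 1124.
5c = 1124 − 24 = 1100, so c = 220 px.
Span of 12: 12·220 + 11·6 = 2640 + 66 = 2706 px.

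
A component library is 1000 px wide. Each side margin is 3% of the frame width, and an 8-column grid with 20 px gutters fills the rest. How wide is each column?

100 px

Margins: 3% × 1000 = 30 px each, so content = 1000 − 60 = 940 px.
Subtracting 7 gutters of 20 leaves 800 for 8 columns, so c = 100 px.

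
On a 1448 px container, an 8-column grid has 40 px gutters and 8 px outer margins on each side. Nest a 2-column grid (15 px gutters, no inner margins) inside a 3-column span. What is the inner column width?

248.5 px

Take off 16 px of margins, leaving 1432 px.
8c + 7·40 = 1432 → 8c = 1152 → c = 144 px.
Span of 3: 3·144 + 2·40 = 432 + 80 = 512 px.
2d + 1·15 = 512 → 2d = 497 → d = 248.5 px.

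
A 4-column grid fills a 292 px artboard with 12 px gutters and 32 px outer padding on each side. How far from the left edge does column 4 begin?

Content = 292 − 2·32 = 228 px.
228 − 3·12 = 192; ÷4 gives c = 48 px.
Each column+gutter stride is 60 px; 3 of them past the 32 px margin is 32 + 180 = 212 px.

212 px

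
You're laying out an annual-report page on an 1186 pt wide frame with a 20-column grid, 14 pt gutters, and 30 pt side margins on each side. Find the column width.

Content width = 1186 − 2·30 = 1126 pt.
1126 − 19·14 = 860; ÷20 gives c = 43 pt.

43 pt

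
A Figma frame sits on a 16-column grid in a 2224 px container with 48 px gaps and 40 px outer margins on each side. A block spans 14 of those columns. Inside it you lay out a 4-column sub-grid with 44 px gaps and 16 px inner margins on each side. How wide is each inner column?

Inside the margins: 2224 − 80 = 2144 px.
2144 − 15·48 = 1424; ÷16 gives c = 89 px.
14 columns plus 13 gaps: 1246 + 624 = 1870 px.
Inner content = 1870 − 2·16 = 1838 px.
1838 − 3·44 = 1706; ÷4 gives d = 426.5 px.

426.5 px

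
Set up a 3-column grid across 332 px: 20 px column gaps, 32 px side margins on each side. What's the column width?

76 px

Inside the margins: 332 − 64 = 268 px.
3c + 2·20 = 268 → 3c = 228 → c = 76 px.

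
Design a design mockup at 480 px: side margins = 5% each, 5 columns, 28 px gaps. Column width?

64 px

Margins: 5% × 480 = 24 px each, so content = 480 − 48 = 432 px.
5 columns + 4 gaps: 5c + 4·28 = 432.
5c = 432 − 112 = 320, so c = 64 px.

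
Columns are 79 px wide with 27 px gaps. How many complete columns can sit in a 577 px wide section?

5 columns

Each extra column adds 79 + 27 = 106 px.
(577 + 27) / 106 = 5.70, so 5 columns fit.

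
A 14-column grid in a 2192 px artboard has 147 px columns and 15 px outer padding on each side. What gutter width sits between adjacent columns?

Take off 30 px of margins, leaving 2162 px.
14 columns take 14·147 = 2058 px; remaining 104 splits into 13 gutters.
g = 104 / 13 = 8 px.

8 px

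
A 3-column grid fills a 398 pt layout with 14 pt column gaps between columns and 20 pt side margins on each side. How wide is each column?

Inside the margins: 398 − 40 = 358 pt.
Subtracting 2 column gaps of 14 leaves 330 for 3 columns, so c = 110 pt.

110 pt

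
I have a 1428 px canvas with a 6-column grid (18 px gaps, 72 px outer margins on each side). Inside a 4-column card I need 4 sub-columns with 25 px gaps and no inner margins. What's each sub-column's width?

Inside the margins: 1428 − 144 = 1284 px.
1284 − 5·18 = 1194; ÷6 gives c = 199 px.
Span of 4: 4·199 + 3·18 = 796 + 54 = 850 px.
4d + 3·25 = 850 → 4d = 775 → d = 193.75 px.

193.75 px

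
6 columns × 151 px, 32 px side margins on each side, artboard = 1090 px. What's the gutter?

24 px

Take off 64 px of margins, leaving 1026 px.
6 columns take 6·151 = 906 px; remaining 120 splits into 5 gutters.
g = 120 / 5 = 24 px.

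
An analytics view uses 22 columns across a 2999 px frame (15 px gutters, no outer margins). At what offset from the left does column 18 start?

2329 px

Subtracting 21 gutters of 15 leaves 2684 for 22 columns, so c = 122 px.
Each column+gutter stride is 137 px; with no margin, 17 of them is 2329 px.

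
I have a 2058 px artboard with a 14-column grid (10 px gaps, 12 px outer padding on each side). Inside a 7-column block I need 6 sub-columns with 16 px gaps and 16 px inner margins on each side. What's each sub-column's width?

150 px

Inside the margins: 2058 − 24 = 2034 px.
Subtracting 13 gaps of 10 leaves 1904 for 14 columns, so c = 136 px.
7-column span = 7·136 + 6·10 = 1012 px.
Inner content = 1012 − 2·16 = 980 px.
6 columns + 5 gaps: 6d + 5·16 = 980.
6d = 980 − 80 = 900, so d = 150 px.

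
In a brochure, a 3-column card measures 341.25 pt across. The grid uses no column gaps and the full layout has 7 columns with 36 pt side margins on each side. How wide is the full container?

3c = 341.25 → c = 113.75 pt.
Container = 2·36 + 7·113.75 = 72 + 796.25 = 868.25 pt.

868.25 pt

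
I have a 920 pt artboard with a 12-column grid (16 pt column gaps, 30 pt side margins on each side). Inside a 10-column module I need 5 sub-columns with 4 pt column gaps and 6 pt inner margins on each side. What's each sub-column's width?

137.2 pt

Take off 60 pt of margins, leaving 860 pt.
12c + 11·16 = 860 → 12c = 684 → c = 57 pt.
10-column span = 10·57 + 9·16 = 714 pt.
Inner content = 714 − 2·6 = 702 pt.
5 columns + 4 column gaps: 5d + 4·4 = 702.
5d = 702 − 16 = 686, so d = 137.2 pt.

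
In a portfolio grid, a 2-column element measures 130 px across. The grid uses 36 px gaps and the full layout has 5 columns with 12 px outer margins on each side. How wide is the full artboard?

Subtracting 1 gap of 36 leaves 94 for 2 columns, so c = 47 px.
Adding margins, columns and gutters: 24 + 235 + 144 = 403 px.

403 px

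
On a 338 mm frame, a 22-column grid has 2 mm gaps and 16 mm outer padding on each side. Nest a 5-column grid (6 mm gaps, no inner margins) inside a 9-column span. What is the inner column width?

Take off 32 mm of margins, leaving 306 mm.
306 − 21·2 = 264; ÷22 gives c = 12 mm.
Span of 9: 9·12 + 8·2 = 108 + 16 = 124 mm.
5 columns + 4 gaps: 5d + 4·6 = 124.
5d = 124 − 24 = 100, so d = 20 mm.

20 mm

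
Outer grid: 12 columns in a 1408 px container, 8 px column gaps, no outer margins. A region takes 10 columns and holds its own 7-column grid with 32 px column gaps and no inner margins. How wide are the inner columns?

140 px

12c + 11·8 = 1408 → 12c = 1320 → c = 110 px.
10 columns plus 9 column gaps: 1100 + 72 = 1172 px.
Subtracting 6 column gaps of 32 leaves 980 for 7 columns, so d = 140 px.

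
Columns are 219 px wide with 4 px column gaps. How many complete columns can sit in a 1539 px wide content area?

k columns need k·219 + (k−1)·4 = k·223 − 4.
k·223 − 4 ≤ 1539 → k ≤ 1543 / 223 ≈ 6.92, so k = 6.

6 columns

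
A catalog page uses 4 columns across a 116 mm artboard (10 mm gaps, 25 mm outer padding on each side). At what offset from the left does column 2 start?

44 mm

Take off 50 mm of margins, leaving 66 mm.
4 columns + 3 gaps: 4c + 3·10 = 66.
4c = 66 − 30 = 36, so c = 9 mm.
Each column+gutter stride is 19 mm; 1 of them past the 25 mm margin is 25 + 19 = 44 mm.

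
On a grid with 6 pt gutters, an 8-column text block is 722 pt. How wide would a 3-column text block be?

722 − 7·6 = 680; ÷8 gives c = 85 pt.
Span of 3: 3·85 + 2·6 = 255 + 12 = 267 pt.

267 pt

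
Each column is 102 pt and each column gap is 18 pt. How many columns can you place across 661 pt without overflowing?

k columns need k·102 + (k−1)·18 = k·120 − 18.
k·120 − 18 ≤ 661 → k ≤ 679 / 120 ≈ 5.66, so k = 5.

5 columns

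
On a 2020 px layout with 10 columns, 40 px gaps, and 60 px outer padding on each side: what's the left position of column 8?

1418 px

Content = 2020 − 2·60 = 1900 px.
10 columns + 9 gaps: 10c + 9·40 = 1900.
10c = 1900 − 360 = 1540, so c = 154 px.
Before column 8: the margin + 7 columns + 7 gaps.
Offset = 60 + 7·(154 + 40) = 60 + 1358 = 1418 px.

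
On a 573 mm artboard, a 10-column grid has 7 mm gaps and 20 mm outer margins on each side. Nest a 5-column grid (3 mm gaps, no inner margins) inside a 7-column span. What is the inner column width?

Outer content = 573 − 2·20 = 533 mm.
533 − 9·7 = 470; ÷10 gives c = 47 mm.
Span of 7: 7·47 + 6·7 = 329 + 42 = 371 mm.
5d + 4·3 = 371 → 5d = 359 → d = 71.8 mm.

71.8 mm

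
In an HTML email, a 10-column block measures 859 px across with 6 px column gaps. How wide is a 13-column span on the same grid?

1118.5 px

10c + 9·6 = 859 → 10c = 805 → c = 80.5 px.
Span of 13: 13·80.5 + 12·6 = 1046.5 + 72 = 1118.5 px.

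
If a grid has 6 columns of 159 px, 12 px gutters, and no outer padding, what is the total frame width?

Total width: 6·159 + 5·12 = 1014 px.

1014 px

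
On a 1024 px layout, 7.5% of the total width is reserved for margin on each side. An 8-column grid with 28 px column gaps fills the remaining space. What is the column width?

84.3 px

1024 × (1 − 2·7.5%) = 1024 × 85% = 870.4 px for the columns.
8c + 7·28 = 870.4 → 8c = 674.4 → c = 84.3 px.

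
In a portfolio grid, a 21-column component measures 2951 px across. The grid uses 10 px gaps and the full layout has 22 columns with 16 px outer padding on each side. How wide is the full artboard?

2951 − 20·10 = 2751; ÷21 gives c = 131 px.
Artboard = 2·16 + 22·131 + 21·10 = 32 + 2882 + 210 = 3124 px.

3124 px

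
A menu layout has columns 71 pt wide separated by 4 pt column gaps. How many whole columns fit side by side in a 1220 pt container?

k columns need k·71 + (k−1)·4 = k·75 − 4.
k·75 − 4 ≤ 1220 → k ≤ 1224 / 75 ≈ 16.32, so k = 16.

16 columns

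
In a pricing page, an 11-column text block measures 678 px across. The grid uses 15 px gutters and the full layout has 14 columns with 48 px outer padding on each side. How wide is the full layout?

963 px

11 columns + 10 gutters: 11c + 10·15 = 678.
11c = 678 − 150 = 528, so c = 48 px.
Layout = 2·48 + 14·48 + 13·15 = 96 + 672 + 195 = 963 px.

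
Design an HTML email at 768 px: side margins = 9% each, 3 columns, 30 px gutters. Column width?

Margins: 9% × 768 = 69.12 px each, so content = 768 − 138.24 = 629.76 px.
3 columns + 2 gutters: 3c + 2·30 = 629.76.
3c = 629.76 − 60 = 569.76, so c = 189.92 px.

189.92 px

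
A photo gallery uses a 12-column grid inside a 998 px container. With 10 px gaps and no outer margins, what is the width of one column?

74 px

Subtracting 11 gaps of 10 leaves 888 for 12 columns, so c = 74 px.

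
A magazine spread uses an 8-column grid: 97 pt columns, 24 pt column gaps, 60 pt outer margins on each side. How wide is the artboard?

1064 pt

Adding margins, columns and gutters: 120 + 776 + 168 = 1064 pt.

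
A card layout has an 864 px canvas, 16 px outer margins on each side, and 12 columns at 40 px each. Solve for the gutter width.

Content width = 864 − 2·16 = 832 px.
12 columns take 12·40 = 480 px; remaining 352 splits into 11 gutters.
g = 352 / 11 = 32 px.

32 px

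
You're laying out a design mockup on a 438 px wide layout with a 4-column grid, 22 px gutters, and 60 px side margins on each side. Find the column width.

Content width = 438 − 2·60 = 318 px.
Subtracting 3 gutters of 22 leaves 252 for 4 columns, so c = 63 px.

63 px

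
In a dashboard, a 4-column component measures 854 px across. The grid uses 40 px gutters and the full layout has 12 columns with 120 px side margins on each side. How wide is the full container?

4c + 3·40 = 854 → 4c = 734 → c = 183.5 px.
Container = 2·120 + 12·183.5 + 11·40 = 240 + 2202 + 440 = 2882 px.

2882 px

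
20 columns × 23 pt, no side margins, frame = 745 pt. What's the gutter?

15 pt

Columns use 460 pt, leaving 285 pt across 19 gutters = 15 pt each.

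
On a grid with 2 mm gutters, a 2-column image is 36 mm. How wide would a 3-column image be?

2 columns + 1 gutter: 2c + 1·2 = 36.
2c = 36 − 2 = 34, so c = 17 mm.
Span of 3: 3·17 + 2·2 = 51 + 4 = 55 mm.

55 mm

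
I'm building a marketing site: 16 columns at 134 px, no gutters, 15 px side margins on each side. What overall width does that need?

Summing: 30 + 2144 = 2174 px.

2174 px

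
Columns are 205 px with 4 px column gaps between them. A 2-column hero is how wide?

2 columns plus 1 column gap: 410 + 4 = 414 px.

414 px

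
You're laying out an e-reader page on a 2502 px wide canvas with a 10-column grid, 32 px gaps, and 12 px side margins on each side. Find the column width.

Take off 24 px of margins, leaving 2478 px.
2478 − 9·32 = 2190; ÷10 gives c = 219 px.

219 px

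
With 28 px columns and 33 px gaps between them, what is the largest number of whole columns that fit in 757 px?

k columns need k·28 + (k−1)·33 = k·61 − 33.
k·61 − 33 ≤ 757 → k ≤ 790 / 61 ≈ 12.95, so k = 12.

12 columns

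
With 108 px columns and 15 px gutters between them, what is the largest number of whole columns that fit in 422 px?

3 columns

3 columns: 3·108 + 2·15 = 354 px ≤ 422.
4 columns: 477 px > 422. So 3.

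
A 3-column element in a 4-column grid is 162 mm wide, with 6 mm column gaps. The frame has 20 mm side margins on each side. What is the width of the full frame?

258 mm

Subtracting 2 column gaps of 6 leaves 150 for 3 columns, so c = 50 mm.
Total width: 2·20 + 4·50 + 3·6 = 258 mm.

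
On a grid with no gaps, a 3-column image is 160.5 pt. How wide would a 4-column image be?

214 pt

3c = 160.5 → c = 53.5 pt.
With no gaps, 4 columns span 4·53.5 = 214 pt.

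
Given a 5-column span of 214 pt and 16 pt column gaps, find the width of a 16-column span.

5 columns + 4 column gaps: 5c + 4·16 = 214.
5c = 214 − 64 = 150, so c = 30 pt.
Span of 16: 16·30 + 15·16 = 480 + 240 = 720 pt.

720 pt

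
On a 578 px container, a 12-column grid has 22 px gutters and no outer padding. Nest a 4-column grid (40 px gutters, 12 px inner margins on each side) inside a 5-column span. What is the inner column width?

578 − 11·22 = 336; ÷12 gives c = 28 px.
Span of 5: 5·28 + 4·22 = 140 + 88 = 228 px.
Inner content = 228 − 2·12 = 204 px.
204 − 3·40 = 84; ÷4 gives d = 21 px.

21 px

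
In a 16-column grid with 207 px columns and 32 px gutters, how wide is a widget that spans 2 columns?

446 px

2 columns plus 1 gutter: 414 + 32 = 446 px.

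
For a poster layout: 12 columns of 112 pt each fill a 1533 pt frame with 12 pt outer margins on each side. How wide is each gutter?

15 pt

Inside the margins: 1533 − 24 = 1509 pt.
Columns use 1344 pt, leaving 165 pt across 11 gutters = 15 pt each.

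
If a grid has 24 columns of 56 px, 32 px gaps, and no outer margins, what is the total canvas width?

2080 px

Total width: 24·56 + 23·32 = 2080 px.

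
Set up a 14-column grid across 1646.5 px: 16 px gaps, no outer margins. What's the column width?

102.75 px

1646.5 − 13·16 = 1438.5; ÷14 gives c = 102.75 px.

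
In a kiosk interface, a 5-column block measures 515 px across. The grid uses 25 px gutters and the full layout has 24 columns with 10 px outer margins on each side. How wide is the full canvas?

5c + 4·25 = 515 → 5c = 415 → c = 83 px.
Adding margins, columns and gutters: 20 + 1992 + 575 = 2587 px.

2587 px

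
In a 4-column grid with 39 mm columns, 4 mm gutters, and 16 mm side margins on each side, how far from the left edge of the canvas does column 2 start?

Column 2 starts at margin + 1·(column + gutter) = 16 + 1·43 = 59 mm.

59 mm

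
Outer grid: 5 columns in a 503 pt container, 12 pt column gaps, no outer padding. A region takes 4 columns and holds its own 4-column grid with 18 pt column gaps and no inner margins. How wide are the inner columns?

5 columns + 4 column gaps: 5c + 4·12 = 503.
5c = 503 − 48 = 455, so c = 91 pt.
4 columns plus 3 column gaps: 364 + 36 = 400 pt.
Subtracting 3 column gaps of 18 leaves 346 for 4 columns, so d = 86.5 pt.

86.5 pt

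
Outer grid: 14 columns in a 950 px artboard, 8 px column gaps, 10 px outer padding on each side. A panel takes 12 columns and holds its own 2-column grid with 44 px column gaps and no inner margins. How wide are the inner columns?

376 px

Inside the margins: 950 − 20 = 930 px.
Subtracting 13 column gaps of 8 leaves 826 for 14 columns, so c = 59 px.
12-column span = 12·59 + 11·8 = 796 px.
2d + 1·44 = 796 → 2d = 752 → d = 376 px.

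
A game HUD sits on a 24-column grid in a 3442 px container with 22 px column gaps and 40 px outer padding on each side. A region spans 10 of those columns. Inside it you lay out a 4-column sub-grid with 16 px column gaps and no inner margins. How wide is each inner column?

Take off 80 px of margins, leaving 3362 px.
24 columns + 23 column gaps: 24c + 23·22 = 3362.
24c = 3362 − 506 = 2856, so c = 119 px.
10 columns plus 9 column gaps: 1190 + 198 = 1388 px.
4d + 3·16 = 1388 → 4d = 1340 → d = 335 px.

335 px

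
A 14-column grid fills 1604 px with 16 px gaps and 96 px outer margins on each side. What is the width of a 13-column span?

1310 px

Subtract both margins: 1604 − 2·96 = 1412 px.
14c + 13·16 = 1412 → 14c = 1204 → c = 86 px.
13-column span = 13·86 + 12·16 = 1310 px.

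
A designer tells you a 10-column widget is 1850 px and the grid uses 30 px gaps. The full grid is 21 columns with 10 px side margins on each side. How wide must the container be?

3938 px

10 columns + 9 gaps: 10c + 9·30 = 1850.
10c = 1850 − 270 = 1580, so c = 158 px.
Total width: 2·10 + 21·158 + 20·30 = 3938 px.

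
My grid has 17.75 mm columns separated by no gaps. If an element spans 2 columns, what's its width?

2-column span = 2·17.75 = 35.5 mm.

35.5 mm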